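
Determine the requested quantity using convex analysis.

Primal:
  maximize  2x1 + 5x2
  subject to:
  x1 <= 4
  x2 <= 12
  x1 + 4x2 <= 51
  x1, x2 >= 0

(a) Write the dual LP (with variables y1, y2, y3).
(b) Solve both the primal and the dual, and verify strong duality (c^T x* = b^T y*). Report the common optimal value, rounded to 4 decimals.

The standard primal-dual pair for 'max c^T x s.t. A x <= b, x >= 0' is:
  Dual:  min b^T y  s.t.  A^T y >= c,  y >= 0.

So the dual LP is:
  minimize  4y1 + 12y2 + 51y3
  subject to:
    y1 + y3 >= 2
    y2 + 4y3 >= 5
    y1, y2, y3 >= 0

Solving the primal: x* = (4, 11.75).
  primal value c^T x* = 66.75.
Solving the dual: y* = (0.75, 0, 1.25).
  dual value b^T y* = 66.75.
Strong duality: c^T x* = b^T y*. Confirmed.

66.75


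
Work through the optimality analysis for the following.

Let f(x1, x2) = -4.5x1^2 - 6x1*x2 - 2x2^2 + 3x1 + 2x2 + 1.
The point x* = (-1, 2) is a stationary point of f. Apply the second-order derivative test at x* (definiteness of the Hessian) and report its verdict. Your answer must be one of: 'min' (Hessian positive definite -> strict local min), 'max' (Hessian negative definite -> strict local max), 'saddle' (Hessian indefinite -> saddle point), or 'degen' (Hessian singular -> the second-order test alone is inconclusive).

Compute the Hessian H = grad^2 f:
  H = [[-9, -6], [-6, -4]]
Verify stationarity: grad f(x*) = H x* + g = (0, 0).
Eigenvalues of H: -13, 0.
H has a zero eigenvalue (singular; negative semidefinite but not definite), so H is neither positive definite, negative definite, nor indefinite. The second-order test alone is inconclusive -> degen.
(Indeed, f is constant along the null direction of H through x*, so x* is not a strict local extremum.)

degen


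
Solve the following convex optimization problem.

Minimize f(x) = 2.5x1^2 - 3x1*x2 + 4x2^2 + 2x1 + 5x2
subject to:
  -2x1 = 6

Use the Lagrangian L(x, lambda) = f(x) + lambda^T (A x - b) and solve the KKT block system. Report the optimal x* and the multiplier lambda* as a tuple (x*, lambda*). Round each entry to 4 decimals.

Form the Lagrangian:
  L(x, lambda) = (1/2) x^T Q x + c^T x + lambda^T (A x - b)
Stationarity (grad_x L = 0): Q x + c + A^T lambda = 0.
Primal feasibility: A x = b.

This gives the KKT block system:
  [ Q   A^T ] [ x     ]   [-c ]
  [ A    0  ] [ lambda ] = [ b ]

Solving the linear system:
  x*      = (-3, -1.75)
  lambda* = (-3.875)
  f(x*)   = 4.25

x* = (-3, -1.75), lambda* = (-3.875)


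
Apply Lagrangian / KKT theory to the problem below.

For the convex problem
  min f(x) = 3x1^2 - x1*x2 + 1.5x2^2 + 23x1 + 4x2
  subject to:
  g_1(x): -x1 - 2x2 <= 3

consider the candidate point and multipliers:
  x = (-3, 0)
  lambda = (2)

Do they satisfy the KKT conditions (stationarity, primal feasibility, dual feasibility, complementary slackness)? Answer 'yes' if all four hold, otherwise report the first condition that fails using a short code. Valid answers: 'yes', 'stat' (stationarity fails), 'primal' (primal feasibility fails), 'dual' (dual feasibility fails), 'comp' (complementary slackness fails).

Gradient of f: grad f(x) = Q x + c = (5, 7)
Constraint values g_i(x) = a_i^T x - b_i:
  g_1((-3, 0)) = 0
Stationarity residual: grad f(x) + sum_i lambda_i a_i = (3, 3)
  -> stationarity FAILS
Primal feasibility (all g_i <= 0): OK
Dual feasibility (all lambda_i >= 0): OK
Complementary slackness (lambda_i * g_i(x) = 0 for all i): OK

Verdict: the first failing condition is stationarity -> stat.

stat


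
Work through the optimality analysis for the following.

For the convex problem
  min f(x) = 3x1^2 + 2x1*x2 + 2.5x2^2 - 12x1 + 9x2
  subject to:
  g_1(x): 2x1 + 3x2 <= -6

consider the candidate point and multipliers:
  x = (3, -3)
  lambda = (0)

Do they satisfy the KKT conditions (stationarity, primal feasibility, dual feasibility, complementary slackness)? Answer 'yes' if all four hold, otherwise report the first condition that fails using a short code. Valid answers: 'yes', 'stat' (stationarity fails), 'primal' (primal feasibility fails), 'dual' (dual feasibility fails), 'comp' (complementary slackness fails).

Gradient of f: grad f(x) = Q x + c = (0, 0)
Constraint values g_i(x) = a_i^T x - b_i:
  g_1((3, -3)) = 3
Stationarity residual: grad f(x) + sum_i lambda_i a_i = (0, 0)
  -> stationarity OK
Primal feasibility (all g_i <= 0): FAILS
Dual feasibility (all lambda_i >= 0): OK
Complementary slackness (lambda_i * g_i(x) = 0 for all i): OK

Verdict: the first failing condition is primal_feasibility -> primal.

primal


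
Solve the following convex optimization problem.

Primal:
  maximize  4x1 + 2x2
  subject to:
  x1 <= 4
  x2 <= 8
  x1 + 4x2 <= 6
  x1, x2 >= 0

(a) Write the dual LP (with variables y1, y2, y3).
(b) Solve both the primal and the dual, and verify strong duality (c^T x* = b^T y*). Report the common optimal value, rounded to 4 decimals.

The standard primal-dual pair for 'max c^T x s.t. A x <= b, x >= 0' is:
  Dual:  min b^T y  s.t.  A^T y >= c,  y >= 0.

So the dual LP is:
  minimize  4y1 + 8y2 + 6y3
  subject to:
    y1 + y3 >= 4
    y2 + 4y3 >= 2
    y1, y2, y3 >= 0

Solving the primal: x* = (4, 0.5).
  primal value c^T x* = 17.
Solving the dual: y* = (3.5, 0, 0.5).
  dual value b^T y* = 17.
Strong duality: c^T x* = b^T y*. Confirmed.

17


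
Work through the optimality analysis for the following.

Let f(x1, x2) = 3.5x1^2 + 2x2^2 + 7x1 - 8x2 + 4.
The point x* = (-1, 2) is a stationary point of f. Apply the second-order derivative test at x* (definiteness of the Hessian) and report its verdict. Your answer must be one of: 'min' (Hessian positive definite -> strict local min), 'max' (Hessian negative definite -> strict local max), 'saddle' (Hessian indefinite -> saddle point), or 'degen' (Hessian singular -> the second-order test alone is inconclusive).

Compute the Hessian H = grad^2 f:
  H = [[7, 0], [0, 4]]
Verify stationarity: grad f(x*) = H x* + g = (0, 0).
Eigenvalues of H: 4, 7.
Both eigenvalues > 0, so H is positive definite -> x* is a strict local min.

min


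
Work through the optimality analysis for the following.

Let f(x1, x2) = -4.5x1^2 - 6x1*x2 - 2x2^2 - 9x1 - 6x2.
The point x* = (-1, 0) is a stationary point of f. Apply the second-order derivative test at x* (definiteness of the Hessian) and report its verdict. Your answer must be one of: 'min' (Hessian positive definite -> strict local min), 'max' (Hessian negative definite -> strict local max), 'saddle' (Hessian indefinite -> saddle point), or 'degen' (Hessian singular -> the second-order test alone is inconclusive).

Compute the Hessian H = grad^2 f:
  H = [[-9, -6], [-6, -4]]
Verify stationarity: grad f(x*) = H x* + g = (0, 0).
Eigenvalues of H: -13, 0.
H has a zero eigenvalue (singular; negative semidefinite but not definite), so H is neither positive definite, negative definite, nor indefinite. The second-order test alone is inconclusive -> degen.
(Indeed, f is constant along the null direction of H through x*, so x* is not a strict local extremum.)

degen


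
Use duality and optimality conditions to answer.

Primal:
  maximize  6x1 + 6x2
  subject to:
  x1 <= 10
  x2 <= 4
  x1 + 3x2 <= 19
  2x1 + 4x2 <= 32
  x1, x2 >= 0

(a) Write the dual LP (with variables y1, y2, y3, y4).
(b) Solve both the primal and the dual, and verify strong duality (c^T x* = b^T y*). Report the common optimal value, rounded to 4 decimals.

The standard primal-dual pair for 'max c^T x s.t. A x <= b, x >= 0' is:
  Dual:  min b^T y  s.t.  A^T y >= c,  y >= 0.

So the dual LP is:
  minimize  10y1 + 4y2 + 19y3 + 32y4
  subject to:
    y1 + y3 + 2y4 >= 6
    y2 + 3y3 + 4y4 >= 6
    y1, y2, y3, y4 >= 0

Solving the primal: x* = (10, 3).
  primal value c^T x* = 78.
Solving the dual: y* = (3, 0, 0, 1.5).
  dual value b^T y* = 78.
Strong duality: c^T x* = b^T y*. Confirmed.

78


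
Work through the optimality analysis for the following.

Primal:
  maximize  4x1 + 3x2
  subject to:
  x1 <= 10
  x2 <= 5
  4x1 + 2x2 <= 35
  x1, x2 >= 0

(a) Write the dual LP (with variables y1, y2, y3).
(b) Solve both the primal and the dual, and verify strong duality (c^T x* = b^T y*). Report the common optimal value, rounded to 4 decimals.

The standard primal-dual pair for 'max c^T x s.t. A x <= b, x >= 0' is:
  Dual:  min b^T y  s.t.  A^T y >= c,  y >= 0.

So the dual LP is:
  minimize  10y1 + 5y2 + 35y3
  subject to:
    y1 + 4y3 >= 4
    y2 + 2y3 >= 3
    y1, y2, y3 >= 0

Solving the primal: x* = (6.25, 5).
  primal value c^T x* = 40.
Solving the dual: y* = (0, 1, 1).
  dual value b^T y* = 40.
Strong duality: c^T x* = b^T y*. Confirmed.

40


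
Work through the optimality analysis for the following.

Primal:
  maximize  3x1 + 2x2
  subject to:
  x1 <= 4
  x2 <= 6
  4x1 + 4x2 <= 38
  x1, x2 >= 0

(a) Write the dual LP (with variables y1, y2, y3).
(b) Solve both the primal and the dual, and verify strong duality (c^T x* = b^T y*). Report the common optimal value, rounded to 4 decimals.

The standard primal-dual pair for 'max c^T x s.t. A x <= b, x >= 0' is:
  Dual:  min b^T y  s.t.  A^T y >= c,  y >= 0.

So the dual LP is:
  minimize  4y1 + 6y2 + 38y3
  subject to:
    y1 + 4y3 >= 3
    y2 + 4y3 >= 2
    y1, y2, y3 >= 0

Solving the primal: x* = (4, 5.5).
  primal value c^T x* = 23.
Solving the dual: y* = (1, 0, 0.5).
  dual value b^T y* = 23.
Strong duality: c^T x* = b^T y*. Confirmed.

23


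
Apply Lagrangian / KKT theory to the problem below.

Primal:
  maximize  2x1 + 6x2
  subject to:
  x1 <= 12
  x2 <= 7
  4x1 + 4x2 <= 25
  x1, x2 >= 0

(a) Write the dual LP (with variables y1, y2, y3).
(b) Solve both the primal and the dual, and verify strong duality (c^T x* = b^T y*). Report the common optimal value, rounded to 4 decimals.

The standard primal-dual pair for 'max c^T x s.t. A x <= b, x >= 0' is:
  Dual:  min b^T y  s.t.  A^T y >= c,  y >= 0.

So the dual LP is:
  minimize  12y1 + 7y2 + 25y3
  subject to:
    y1 + 4y3 >= 2
    y2 + 4y3 >= 6
    y1, y2, y3 >= 0

Solving the primal: x* = (0, 6.25).
  primal value c^T x* = 37.5.
Solving the dual: y* = (0, 0, 1.5).
  dual value b^T y* = 37.5.
Strong duality: c^T x* = b^T y*. Confirmed.

37.5


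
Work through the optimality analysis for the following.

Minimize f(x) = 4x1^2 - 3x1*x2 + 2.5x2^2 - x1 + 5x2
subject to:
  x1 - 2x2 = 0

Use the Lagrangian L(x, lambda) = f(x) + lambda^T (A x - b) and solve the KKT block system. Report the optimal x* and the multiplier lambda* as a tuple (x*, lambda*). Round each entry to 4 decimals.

Form the Lagrangian:
  L(x, lambda) = (1/2) x^T Q x + c^T x + lambda^T (A x - b)
Stationarity (grad_x L = 0): Q x + c + A^T lambda = 0.
Primal feasibility: A x = b.

This gives the KKT block system:
  [ Q   A^T ] [ x     ]   [-c ]
  [ A    0  ] [ lambda ] = [ b ]

Solving the linear system:
  x*      = (-0.24, -0.12)
  lambda* = (2.56)
  f(x*)   = -0.18

x* = (-0.24, -0.12), lambda* = (2.56)


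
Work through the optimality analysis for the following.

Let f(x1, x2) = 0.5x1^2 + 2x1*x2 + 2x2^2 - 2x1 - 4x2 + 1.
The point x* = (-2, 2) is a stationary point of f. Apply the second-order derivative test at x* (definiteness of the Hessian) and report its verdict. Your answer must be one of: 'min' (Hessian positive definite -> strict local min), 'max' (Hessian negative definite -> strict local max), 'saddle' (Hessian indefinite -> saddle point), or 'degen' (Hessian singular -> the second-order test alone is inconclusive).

Compute the Hessian H = grad^2 f:
  H = [[1, 2], [2, 4]]
Verify stationarity: grad f(x*) = H x* + g = (0, 0).
Eigenvalues of H: 0, 5.
H has a zero eigenvalue (singular; positive semidefinite but not definite), so H is neither positive definite, negative definite, nor indefinite. The second-order test alone is inconclusive -> degen.
(Indeed, f is constant along the null direction of H through x*, so x* is not a strict local extremum.)

degen


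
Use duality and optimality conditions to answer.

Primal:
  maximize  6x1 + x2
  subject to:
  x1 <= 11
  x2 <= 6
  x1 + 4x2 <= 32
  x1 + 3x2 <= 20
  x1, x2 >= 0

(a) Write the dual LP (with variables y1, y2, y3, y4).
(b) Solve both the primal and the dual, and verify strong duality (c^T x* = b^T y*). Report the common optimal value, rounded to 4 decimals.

The standard primal-dual pair for 'max c^T x s.t. A x <= b, x >= 0' is:
  Dual:  min b^T y  s.t.  A^T y >= c,  y >= 0.

So the dual LP is:
  minimize  11y1 + 6y2 + 32y3 + 20y4
  subject to:
    y1 + y3 + y4 >= 6
    y2 + 4y3 + 3y4 >= 1
    y1, y2, y3, y4 >= 0

Solving the primal: x* = (11, 3).
  primal value c^T x* = 69.
Solving the dual: y* = (5.6667, 0, 0, 0.3333).
  dual value b^T y* = 69.
Strong duality: c^T x* = b^T y*. Confirmed.

69


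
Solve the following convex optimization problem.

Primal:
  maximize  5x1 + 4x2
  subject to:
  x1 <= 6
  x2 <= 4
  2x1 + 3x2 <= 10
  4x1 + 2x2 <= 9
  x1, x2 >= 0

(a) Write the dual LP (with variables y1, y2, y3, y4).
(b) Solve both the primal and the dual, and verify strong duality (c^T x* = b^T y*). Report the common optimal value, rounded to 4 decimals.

The standard primal-dual pair for 'max c^T x s.t. A x <= b, x >= 0' is:
  Dual:  min b^T y  s.t.  A^T y >= c,  y >= 0.

So the dual LP is:
  minimize  6y1 + 4y2 + 10y3 + 9y4
  subject to:
    y1 + 2y3 + 4y4 >= 5
    y2 + 3y3 + 2y4 >= 4
    y1, y2, y3, y4 >= 0

Solving the primal: x* = (0.875, 2.75).
  primal value c^T x* = 15.375.
Solving the dual: y* = (0, 0, 0.75, 0.875).
  dual value b^T y* = 15.375.
Strong duality: c^T x* = b^T y*. Confirmed.

15.375


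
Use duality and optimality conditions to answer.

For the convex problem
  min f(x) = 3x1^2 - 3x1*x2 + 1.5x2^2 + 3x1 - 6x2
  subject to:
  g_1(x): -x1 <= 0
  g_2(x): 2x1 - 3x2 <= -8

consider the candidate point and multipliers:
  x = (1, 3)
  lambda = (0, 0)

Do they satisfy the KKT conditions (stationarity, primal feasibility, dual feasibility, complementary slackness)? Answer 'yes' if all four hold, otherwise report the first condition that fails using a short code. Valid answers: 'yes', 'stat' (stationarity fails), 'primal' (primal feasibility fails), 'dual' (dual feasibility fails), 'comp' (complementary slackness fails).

Gradient of f: grad f(x) = Q x + c = (0, 0)
Constraint values g_i(x) = a_i^T x - b_i:
  g_1((1, 3)) = -1
  g_2((1, 3)) = 1
Stationarity residual: grad f(x) + sum_i lambda_i a_i = (0, 0)
  -> stationarity OK
Primal feasibility (all g_i <= 0): FAILS
Dual feasibility (all lambda_i >= 0): OK
Complementary slackness (lambda_i * g_i(x) = 0 for all i): OK

Verdict: the first failing condition is primal_feasibility -> primal.

primal


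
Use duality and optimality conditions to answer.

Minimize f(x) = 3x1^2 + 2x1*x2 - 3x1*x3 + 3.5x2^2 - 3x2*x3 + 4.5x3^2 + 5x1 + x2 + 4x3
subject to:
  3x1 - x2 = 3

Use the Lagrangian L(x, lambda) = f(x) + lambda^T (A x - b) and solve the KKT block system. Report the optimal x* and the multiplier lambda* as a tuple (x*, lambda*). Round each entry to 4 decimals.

Form the Lagrangian:
  L(x, lambda) = (1/2) x^T Q x + c^T x + lambda^T (A x - b)
Stationarity (grad_x L = 0): Q x + c + A^T lambda = 0.
Primal feasibility: A x = b.

This gives the KKT block system:
  [ Q   A^T ] [ x     ]   [-c ]
  [ A    0  ] [ lambda ] = [ b ]

Solving the linear system:
  x*      = (0.6718, -0.9846, -0.5487)
  lambda* = (-2.9026)
  f(x*)   = 4.4436

x* = (0.6718, -0.9846, -0.5487), lambda* = (-2.9026)


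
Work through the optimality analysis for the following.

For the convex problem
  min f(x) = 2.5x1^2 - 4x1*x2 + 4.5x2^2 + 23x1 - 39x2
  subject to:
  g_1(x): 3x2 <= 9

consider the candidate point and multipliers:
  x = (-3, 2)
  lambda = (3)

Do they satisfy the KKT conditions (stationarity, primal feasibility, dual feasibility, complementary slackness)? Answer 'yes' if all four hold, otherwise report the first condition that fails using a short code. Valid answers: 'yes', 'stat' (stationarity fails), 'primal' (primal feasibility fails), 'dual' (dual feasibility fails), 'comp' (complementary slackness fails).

Gradient of f: grad f(x) = Q x + c = (0, -9)
Constraint values g_i(x) = a_i^T x - b_i:
  g_1((-3, 2)) = -3
Stationarity residual: grad f(x) + sum_i lambda_i a_i = (0, 0)
  -> stationarity OK
Primal feasibility (all g_i <= 0): OK
Dual feasibility (all lambda_i >= 0): OK
Complementary slackness (lambda_i * g_i(x) = 0 for all i): FAILS

Verdict: the first failing condition is complementary_slackness -> comp.

comp


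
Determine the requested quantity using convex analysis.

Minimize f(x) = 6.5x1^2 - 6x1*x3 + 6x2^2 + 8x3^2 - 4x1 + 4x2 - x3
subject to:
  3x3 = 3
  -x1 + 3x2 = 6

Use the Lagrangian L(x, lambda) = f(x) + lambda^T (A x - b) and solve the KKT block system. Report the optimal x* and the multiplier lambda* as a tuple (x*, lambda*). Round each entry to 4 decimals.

Form the Lagrangian:
  L(x, lambda) = (1/2) x^T Q x + c^T x + lambda^T (A x - b)
Stationarity (grad_x L = 0): Q x + c + A^T lambda = 0.
Primal feasibility: A x = b.

This gives the KKT block system:
  [ Q   A^T ] [ x     ]   [-c ]
  [ A    0  ] [ lambda ] = [ b ]

Solving the linear system:
  x*      = (0.0465, 2.0155, 1)
  lambda* = (-4.907, -9.3953)
  f(x*)   = 38.9845

x* = (0.0465, 2.0155, 1), lambda* = (-4.907, -9.3953)


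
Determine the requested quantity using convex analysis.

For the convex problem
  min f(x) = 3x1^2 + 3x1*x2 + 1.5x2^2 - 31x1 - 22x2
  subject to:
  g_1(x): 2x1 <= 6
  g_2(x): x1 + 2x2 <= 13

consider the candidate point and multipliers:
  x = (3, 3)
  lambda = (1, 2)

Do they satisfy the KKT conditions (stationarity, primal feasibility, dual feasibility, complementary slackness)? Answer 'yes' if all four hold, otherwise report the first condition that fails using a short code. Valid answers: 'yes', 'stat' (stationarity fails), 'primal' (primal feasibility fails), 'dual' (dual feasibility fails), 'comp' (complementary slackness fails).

Gradient of f: grad f(x) = Q x + c = (-4, -4)
Constraint values g_i(x) = a_i^T x - b_i:
  g_1((3, 3)) = 0
  g_2((3, 3)) = -4
Stationarity residual: grad f(x) + sum_i lambda_i a_i = (0, 0)
  -> stationarity OK
Primal feasibility (all g_i <= 0): OK
Dual feasibility (all lambda_i >= 0): OK
Complementary slackness (lambda_i * g_i(x) = 0 for all i): FAILS

Verdict: the first failing condition is complementary_slackness -> comp.

comp


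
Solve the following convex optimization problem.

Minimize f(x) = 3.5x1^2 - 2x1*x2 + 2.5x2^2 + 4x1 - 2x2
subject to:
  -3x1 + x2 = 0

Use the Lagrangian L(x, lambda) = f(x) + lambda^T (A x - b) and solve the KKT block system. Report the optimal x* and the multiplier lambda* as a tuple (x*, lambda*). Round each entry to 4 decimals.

Form the Lagrangian:
  L(x, lambda) = (1/2) x^T Q x + c^T x + lambda^T (A x - b)
Stationarity (grad_x L = 0): Q x + c + A^T lambda = 0.
Primal feasibility: A x = b.

This gives the KKT block system:
  [ Q   A^T ] [ x     ]   [-c ]
  [ A    0  ] [ lambda ] = [ b ]

Solving the linear system:
  x*      = (0.05, 0.15)
  lambda* = (1.35)
  f(x*)   = -0.05

x* = (0.05, 0.15), lambda* = (1.35)


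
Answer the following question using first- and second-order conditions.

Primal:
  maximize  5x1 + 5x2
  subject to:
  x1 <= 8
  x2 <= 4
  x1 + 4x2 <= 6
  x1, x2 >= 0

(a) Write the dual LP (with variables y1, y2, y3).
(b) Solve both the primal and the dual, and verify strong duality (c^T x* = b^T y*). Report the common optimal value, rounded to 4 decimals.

The standard primal-dual pair for 'max c^T x s.t. A x <= b, x >= 0' is:
  Dual:  min b^T y  s.t.  A^T y >= c,  y >= 0.

So the dual LP is:
  minimize  8y1 + 4y2 + 6y3
  subject to:
    y1 + y3 >= 5
    y2 + 4y3 >= 5
    y1, y2, y3 >= 0

Solving the primal: x* = (6, 0).
  primal value c^T x* = 30.
Solving the dual: y* = (0, 0, 5).
  dual value b^T y* = 30.
Strong duality: c^T x* = b^T y*. Confirmed.

30


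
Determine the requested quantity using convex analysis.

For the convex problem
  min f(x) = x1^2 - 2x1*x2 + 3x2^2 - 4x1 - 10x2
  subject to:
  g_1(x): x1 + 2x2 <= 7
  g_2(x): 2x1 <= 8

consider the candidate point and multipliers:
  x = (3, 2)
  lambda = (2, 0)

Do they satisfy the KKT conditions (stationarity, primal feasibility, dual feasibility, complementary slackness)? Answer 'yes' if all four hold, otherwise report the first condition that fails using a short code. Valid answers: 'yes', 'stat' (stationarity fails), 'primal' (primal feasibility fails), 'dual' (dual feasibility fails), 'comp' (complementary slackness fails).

Gradient of f: grad f(x) = Q x + c = (-2, -4)
Constraint values g_i(x) = a_i^T x - b_i:
  g_1((3, 2)) = 0
  g_2((3, 2)) = -2
Stationarity residual: grad f(x) + sum_i lambda_i a_i = (0, 0)
  -> stationarity OK
Primal feasibility (all g_i <= 0): OK
Dual feasibility (all lambda_i >= 0): OK
Complementary slackness (lambda_i * g_i(x) = 0 for all i): OK

Verdict: yes, KKT holds.

yes


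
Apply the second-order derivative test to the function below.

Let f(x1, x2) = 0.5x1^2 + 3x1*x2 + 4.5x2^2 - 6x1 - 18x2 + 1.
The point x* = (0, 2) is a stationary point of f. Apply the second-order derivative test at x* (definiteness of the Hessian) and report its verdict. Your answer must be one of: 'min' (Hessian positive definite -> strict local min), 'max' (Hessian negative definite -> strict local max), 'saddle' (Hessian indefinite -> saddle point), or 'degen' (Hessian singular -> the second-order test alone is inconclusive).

Compute the Hessian H = grad^2 f:
  H = [[1, 3], [3, 9]]
Verify stationarity: grad f(x*) = H x* + g = (0, 0).
Eigenvalues of H: 0, 10.
H has a zero eigenvalue (singular; positive semidefinite but not definite), so H is neither positive definite, negative definite, nor indefinite. The second-order test alone is inconclusive -> degen.
(Indeed, f is constant along the null direction of H through x*, so x* is not a strict local extremum.)

degen


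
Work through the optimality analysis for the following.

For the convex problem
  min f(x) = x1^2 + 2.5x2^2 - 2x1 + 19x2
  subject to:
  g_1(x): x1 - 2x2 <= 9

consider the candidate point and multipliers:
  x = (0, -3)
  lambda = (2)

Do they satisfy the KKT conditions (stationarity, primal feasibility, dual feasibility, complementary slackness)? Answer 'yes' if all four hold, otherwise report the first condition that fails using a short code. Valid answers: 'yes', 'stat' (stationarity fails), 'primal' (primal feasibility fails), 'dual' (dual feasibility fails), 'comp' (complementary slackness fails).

Gradient of f: grad f(x) = Q x + c = (-2, 4)
Constraint values g_i(x) = a_i^T x - b_i:
  g_1((0, -3)) = -3
Stationarity residual: grad f(x) + sum_i lambda_i a_i = (0, 0)
  -> stationarity OK
Primal feasibility (all g_i <= 0): OK
Dual feasibility (all lambda_i >= 0): OK
Complementary slackness (lambda_i * g_i(x) = 0 for all i): FAILS

Verdict: the first failing condition is complementary_slackness -> comp.

comp


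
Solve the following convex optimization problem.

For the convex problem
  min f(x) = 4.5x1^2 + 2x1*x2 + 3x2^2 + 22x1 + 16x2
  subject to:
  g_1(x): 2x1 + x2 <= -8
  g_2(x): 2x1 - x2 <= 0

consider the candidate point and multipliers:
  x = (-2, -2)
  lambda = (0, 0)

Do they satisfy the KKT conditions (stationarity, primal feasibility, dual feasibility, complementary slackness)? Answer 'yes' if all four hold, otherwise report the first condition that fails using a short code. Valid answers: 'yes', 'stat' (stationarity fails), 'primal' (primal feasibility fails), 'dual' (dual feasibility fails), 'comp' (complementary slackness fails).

Gradient of f: grad f(x) = Q x + c = (0, 0)
Constraint values g_i(x) = a_i^T x - b_i:
  g_1((-2, -2)) = 2
  g_2((-2, -2)) = -2
Stationarity residual: grad f(x) + sum_i lambda_i a_i = (0, 0)
  -> stationarity OK
Primal feasibility (all g_i <= 0): FAILS
Dual feasibility (all lambda_i >= 0): OK
Complementary slackness (lambda_i * g_i(x) = 0 for all i): OK

Verdict: the first failing condition is primal_feasibility -> primal.

primal


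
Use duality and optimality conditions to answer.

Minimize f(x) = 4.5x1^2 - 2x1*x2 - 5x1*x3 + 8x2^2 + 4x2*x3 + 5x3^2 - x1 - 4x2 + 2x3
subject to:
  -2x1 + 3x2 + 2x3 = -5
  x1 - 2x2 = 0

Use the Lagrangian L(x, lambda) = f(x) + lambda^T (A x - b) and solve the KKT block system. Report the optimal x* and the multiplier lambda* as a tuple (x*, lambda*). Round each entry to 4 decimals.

Form the Lagrangian:
  L(x, lambda) = (1/2) x^T Q x + c^T x + lambda^T (A x - b)
Stationarity (grad_x L = 0): Q x + c + A^T lambda = 0.
Primal feasibility: A x = b.

This gives the KKT block system:
  [ Q   A^T ] [ x     ]   [-c ]
  [ A    0  ] [ lambda ] = [ b ]

Solving the linear system:
  x*      = (0.1235, 0.0617, -2.4691)
  lambda* = (11.5309, 10.7284)
  f(x*)   = 26.1728

x* = (0.1235, 0.0617, -2.4691), lambda* = (11.5309, 10.7284)


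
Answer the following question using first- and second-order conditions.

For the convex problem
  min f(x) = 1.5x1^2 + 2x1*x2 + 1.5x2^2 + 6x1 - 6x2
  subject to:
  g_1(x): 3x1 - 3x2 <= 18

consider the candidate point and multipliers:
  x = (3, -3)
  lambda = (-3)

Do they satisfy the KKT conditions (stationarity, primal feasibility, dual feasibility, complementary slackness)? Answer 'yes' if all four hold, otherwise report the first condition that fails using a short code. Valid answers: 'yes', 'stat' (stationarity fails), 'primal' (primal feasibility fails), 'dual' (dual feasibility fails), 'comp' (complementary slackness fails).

Gradient of f: grad f(x) = Q x + c = (9, -9)
Constraint values g_i(x) = a_i^T x - b_i:
  g_1((3, -3)) = 0
Stationarity residual: grad f(x) + sum_i lambda_i a_i = (0, 0)
  -> stationarity OK
Primal feasibility (all g_i <= 0): OK
Dual feasibility (all lambda_i >= 0): FAILS
Complementary slackness (lambda_i * g_i(x) = 0 for all i): OK

Verdict: the first failing condition is dual_feasibility -> dual.

dual


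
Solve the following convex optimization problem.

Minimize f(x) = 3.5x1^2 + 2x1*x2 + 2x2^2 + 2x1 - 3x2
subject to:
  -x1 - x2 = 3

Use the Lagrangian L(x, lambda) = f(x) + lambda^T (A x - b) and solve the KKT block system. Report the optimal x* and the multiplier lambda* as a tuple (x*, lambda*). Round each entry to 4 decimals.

Form the Lagrangian:
  L(x, lambda) = (1/2) x^T Q x + c^T x + lambda^T (A x - b)
Stationarity (grad_x L = 0): Q x + c + A^T lambda = 0.
Primal feasibility: A x = b.

This gives the KKT block system:
  [ Q   A^T ] [ x     ]   [-c ]
  [ A    0  ] [ lambda ] = [ b ]

Solving the linear system:
  x*      = (-1.5714, -1.4286)
  lambda* = (-11.8571)
  f(x*)   = 18.3571

x* = (-1.5714, -1.4286), lambda* = (-11.8571)


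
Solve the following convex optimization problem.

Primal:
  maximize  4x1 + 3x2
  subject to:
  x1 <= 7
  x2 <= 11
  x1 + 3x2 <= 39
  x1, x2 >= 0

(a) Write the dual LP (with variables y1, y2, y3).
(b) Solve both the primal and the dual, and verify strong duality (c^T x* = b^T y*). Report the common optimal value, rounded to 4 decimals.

The standard primal-dual pair for 'max c^T x s.t. A x <= b, x >= 0' is:
  Dual:  min b^T y  s.t.  A^T y >= c,  y >= 0.

So the dual LP is:
  minimize  7y1 + 11y2 + 39y3
  subject to:
    y1 + y3 >= 4
    y2 + 3y3 >= 3
    y1, y2, y3 >= 0

Solving the primal: x* = (7, 10.6667).
  primal value c^T x* = 60.
Solving the dual: y* = (3, 0, 1).
  dual value b^T y* = 60.
Strong duality: c^T x* = b^T y*. Confirmed.

60


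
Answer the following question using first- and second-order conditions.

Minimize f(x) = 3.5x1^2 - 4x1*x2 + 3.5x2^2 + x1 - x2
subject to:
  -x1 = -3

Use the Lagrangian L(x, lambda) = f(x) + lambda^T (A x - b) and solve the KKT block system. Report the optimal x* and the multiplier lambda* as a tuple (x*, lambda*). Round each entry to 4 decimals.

Form the Lagrangian:
  L(x, lambda) = (1/2) x^T Q x + c^T x + lambda^T (A x - b)
Stationarity (grad_x L = 0): Q x + c + A^T lambda = 0.
Primal feasibility: A x = b.

This gives the KKT block system:
  [ Q   A^T ] [ x     ]   [-c ]
  [ A    0  ] [ lambda ] = [ b ]

Solving the linear system:
  x*      = (3, 1.8571)
  lambda* = (14.5714)
  f(x*)   = 22.4286

x* = (3, 1.8571), lambda* = (14.5714)


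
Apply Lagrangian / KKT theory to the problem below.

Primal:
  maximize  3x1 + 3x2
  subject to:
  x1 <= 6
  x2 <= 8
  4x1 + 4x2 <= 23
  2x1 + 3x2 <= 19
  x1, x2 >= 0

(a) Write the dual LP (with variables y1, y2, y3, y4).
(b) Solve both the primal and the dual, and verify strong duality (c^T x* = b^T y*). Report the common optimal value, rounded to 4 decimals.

The standard primal-dual pair for 'max c^T x s.t. A x <= b, x >= 0' is:
  Dual:  min b^T y  s.t.  A^T y >= c,  y >= 0.

So the dual LP is:
  minimize  6y1 + 8y2 + 23y3 + 19y4
  subject to:
    y1 + 4y3 + 2y4 >= 3
    y2 + 4y3 + 3y4 >= 3
    y1, y2, y3, y4 >= 0

Solving the primal: x* = (5.75, 0).
  primal value c^T x* = 17.25.
Solving the dual: y* = (0, 0, 0.75, 0).
  dual value b^T y* = 17.25.
Strong duality: c^T x* = b^T y*. Confirmed.

17.25


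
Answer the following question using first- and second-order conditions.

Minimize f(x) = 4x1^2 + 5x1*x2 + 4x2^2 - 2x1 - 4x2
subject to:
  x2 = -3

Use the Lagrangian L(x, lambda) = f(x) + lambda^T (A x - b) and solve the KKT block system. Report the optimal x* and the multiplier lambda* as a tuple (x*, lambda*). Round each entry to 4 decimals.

Form the Lagrangian:
  L(x, lambda) = (1/2) x^T Q x + c^T x + lambda^T (A x - b)
Stationarity (grad_x L = 0): Q x + c + A^T lambda = 0.
Primal feasibility: A x = b.

This gives the KKT block system:
  [ Q   A^T ] [ x     ]   [-c ]
  [ A    0  ] [ lambda ] = [ b ]

Solving the linear system:
  x*      = (2.125, -3)
  lambda* = (17.375)
  f(x*)   = 29.9375

x* = (2.125, -3), lambda* = (17.375)


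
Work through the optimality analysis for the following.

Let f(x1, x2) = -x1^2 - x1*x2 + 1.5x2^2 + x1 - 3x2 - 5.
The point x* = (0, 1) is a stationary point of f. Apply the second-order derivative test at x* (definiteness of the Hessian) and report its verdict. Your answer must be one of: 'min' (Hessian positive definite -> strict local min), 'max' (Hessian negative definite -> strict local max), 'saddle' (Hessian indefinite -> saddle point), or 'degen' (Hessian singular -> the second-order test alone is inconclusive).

Compute the Hessian H = grad^2 f:
  H = [[-2, -1], [-1, 3]]
Verify stationarity: grad f(x*) = H x* + g = (0, 0).
Eigenvalues of H: -2.1926, 3.1926.
Eigenvalues have mixed signs, so H is indefinite -> x* is a saddle point.

saddle


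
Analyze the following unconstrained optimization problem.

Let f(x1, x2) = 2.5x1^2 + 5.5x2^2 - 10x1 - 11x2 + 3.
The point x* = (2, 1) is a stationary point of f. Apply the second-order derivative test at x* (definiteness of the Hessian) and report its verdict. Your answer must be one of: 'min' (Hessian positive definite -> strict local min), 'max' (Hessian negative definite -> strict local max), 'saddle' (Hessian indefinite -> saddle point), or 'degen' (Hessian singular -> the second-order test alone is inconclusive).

Compute the Hessian H = grad^2 f:
  H = [[5, 0], [0, 11]]
Verify stationarity: grad f(x*) = H x* + g = (0, 0).
Eigenvalues of H: 5, 11.
Both eigenvalues > 0, so H is positive definite -> x* is a strict local min.

min


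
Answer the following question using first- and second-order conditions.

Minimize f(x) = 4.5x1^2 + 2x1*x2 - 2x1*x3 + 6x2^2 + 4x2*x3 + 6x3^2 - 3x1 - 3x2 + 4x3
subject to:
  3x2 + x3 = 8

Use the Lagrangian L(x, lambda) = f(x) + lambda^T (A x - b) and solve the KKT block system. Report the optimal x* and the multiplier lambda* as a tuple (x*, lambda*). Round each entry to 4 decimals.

Form the Lagrangian:
  L(x, lambda) = (1/2) x^T Q x + c^T x + lambda^T (A x - b)
Stationarity (grad_x L = 0): Q x + c + A^T lambda = 0.
Primal feasibility: A x = b.

This gives the KKT block system:
  [ Q   A^T ] [ x     ]   [-c ]
  [ A    0  ] [ lambda ] = [ b ]

Solving the linear system:
  x*      = (-0.43, 2.8588, -0.5763)
  lambda* = (-9.38)
  f(x*)   = 32.7244

x* = (-0.43, 2.8588, -0.5763), lambda* = (-9.38)


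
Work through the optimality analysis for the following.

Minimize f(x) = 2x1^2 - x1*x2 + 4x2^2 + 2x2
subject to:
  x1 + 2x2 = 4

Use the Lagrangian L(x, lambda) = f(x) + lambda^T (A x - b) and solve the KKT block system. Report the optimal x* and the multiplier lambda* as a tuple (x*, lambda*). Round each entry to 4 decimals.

Form the Lagrangian:
  L(x, lambda) = (1/2) x^T Q x + c^T x + lambda^T (A x - b)
Stationarity (grad_x L = 0): Q x + c + A^T lambda = 0.
Primal feasibility: A x = b.

This gives the KKT block system:
  [ Q   A^T ] [ x     ]   [-c ]
  [ A    0  ] [ lambda ] = [ b ]

Solving the linear system:
  x*      = (1.5714, 1.2143)
  lambda* = (-5.0714)
  f(x*)   = 11.3571

x* = (1.5714, 1.2143), lambda* = (-5.0714)


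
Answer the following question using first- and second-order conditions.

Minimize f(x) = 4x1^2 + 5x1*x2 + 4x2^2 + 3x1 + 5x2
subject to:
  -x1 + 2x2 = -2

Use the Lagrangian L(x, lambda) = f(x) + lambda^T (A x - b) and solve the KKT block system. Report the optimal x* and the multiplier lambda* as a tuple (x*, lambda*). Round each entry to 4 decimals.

Form the Lagrangian:
  L(x, lambda) = (1/2) x^T Q x + c^T x + lambda^T (A x - b)
Stationarity (grad_x L = 0): Q x + c + A^T lambda = 0.
Primal feasibility: A x = b.

This gives the KKT block system:
  [ Q   A^T ] [ x     ]   [-c ]
  [ A    0  ] [ lambda ] = [ b ]

Solving the linear system:
  x*      = (0.2333, -0.8833)
  lambda* = (0.45)
  f(x*)   = -1.4083

x* = (0.2333, -0.8833), lambda* = (0.45)


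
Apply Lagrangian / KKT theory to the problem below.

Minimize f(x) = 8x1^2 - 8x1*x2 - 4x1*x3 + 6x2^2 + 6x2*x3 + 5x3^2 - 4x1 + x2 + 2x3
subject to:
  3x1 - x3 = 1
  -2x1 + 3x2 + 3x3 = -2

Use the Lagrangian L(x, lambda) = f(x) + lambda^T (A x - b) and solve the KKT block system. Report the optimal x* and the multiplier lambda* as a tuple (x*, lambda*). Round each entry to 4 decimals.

Form the Lagrangian:
  L(x, lambda) = (1/2) x^T Q x + c^T x + lambda^T (A x - b)
Stationarity (grad_x L = 0): Q x + c + A^T lambda = 0.
Primal feasibility: A x = b.

This gives the KKT block system:
  [ Q   A^T ] [ x     ]   [-c ]
  [ A    0  ] [ lambda ] = [ b ]

Solving the linear system:
  x*      = (0.1821, -0.0916, -0.4536)
  lambda* = (0.4636, 1.426)
  f(x*)   = 0.3306

x* = (0.1821, -0.0916, -0.4536), lambda* = (0.4636, 1.426)


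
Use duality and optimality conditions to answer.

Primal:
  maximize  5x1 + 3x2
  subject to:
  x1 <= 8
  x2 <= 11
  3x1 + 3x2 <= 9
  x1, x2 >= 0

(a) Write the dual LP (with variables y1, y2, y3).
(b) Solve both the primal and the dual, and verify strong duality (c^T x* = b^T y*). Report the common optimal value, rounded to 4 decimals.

The standard primal-dual pair for 'max c^T x s.t. A x <= b, x >= 0' is:
  Dual:  min b^T y  s.t.  A^T y >= c,  y >= 0.

So the dual LP is:
  minimize  8y1 + 11y2 + 9y3
  subject to:
    y1 + 3y3 >= 5
    y2 + 3y3 >= 3
    y1, y2, y3 >= 0

Solving the primal: x* = (3, 0).
  primal value c^T x* = 15.
Solving the dual: y* = (0, 0, 1.6667).
  dual value b^T y* = 15.
Strong duality: c^T x* = b^T y*. Confirmed.

15


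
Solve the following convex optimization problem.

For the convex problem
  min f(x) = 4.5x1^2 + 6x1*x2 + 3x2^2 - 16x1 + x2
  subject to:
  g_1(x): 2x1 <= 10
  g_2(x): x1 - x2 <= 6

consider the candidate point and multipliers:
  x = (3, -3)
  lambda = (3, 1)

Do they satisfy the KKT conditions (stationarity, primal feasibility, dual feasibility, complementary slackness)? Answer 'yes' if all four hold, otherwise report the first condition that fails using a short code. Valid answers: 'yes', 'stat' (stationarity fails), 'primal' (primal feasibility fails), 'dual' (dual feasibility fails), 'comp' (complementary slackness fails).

Gradient of f: grad f(x) = Q x + c = (-7, 1)
Constraint values g_i(x) = a_i^T x - b_i:
  g_1((3, -3)) = -4
  g_2((3, -3)) = 0
Stationarity residual: grad f(x) + sum_i lambda_i a_i = (0, 0)
  -> stationarity OK
Primal feasibility (all g_i <= 0): OK
Dual feasibility (all lambda_i >= 0): OK
Complementary slackness (lambda_i * g_i(x) = 0 for all i): FAILS

Verdict: the first failing condition is complementary_slackness -> comp.

comp


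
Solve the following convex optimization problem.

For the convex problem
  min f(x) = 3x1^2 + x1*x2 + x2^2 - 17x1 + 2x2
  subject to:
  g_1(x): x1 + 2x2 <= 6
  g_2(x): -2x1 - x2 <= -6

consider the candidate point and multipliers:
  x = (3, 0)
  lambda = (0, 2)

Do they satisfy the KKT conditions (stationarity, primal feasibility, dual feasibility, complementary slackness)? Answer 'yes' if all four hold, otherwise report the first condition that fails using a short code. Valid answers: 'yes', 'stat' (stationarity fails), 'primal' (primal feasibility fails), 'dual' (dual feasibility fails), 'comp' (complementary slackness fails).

Gradient of f: grad f(x) = Q x + c = (1, 5)
Constraint values g_i(x) = a_i^T x - b_i:
  g_1((3, 0)) = -3
  g_2((3, 0)) = 0
Stationarity residual: grad f(x) + sum_i lambda_i a_i = (-3, 3)
  -> stationarity FAILS
Primal feasibility (all g_i <= 0): OK
Dual feasibility (all lambda_i >= 0): OK
Complementary slackness (lambda_i * g_i(x) = 0 for all i): OK

Verdict: the first failing condition is stationarity -> stat.

stat


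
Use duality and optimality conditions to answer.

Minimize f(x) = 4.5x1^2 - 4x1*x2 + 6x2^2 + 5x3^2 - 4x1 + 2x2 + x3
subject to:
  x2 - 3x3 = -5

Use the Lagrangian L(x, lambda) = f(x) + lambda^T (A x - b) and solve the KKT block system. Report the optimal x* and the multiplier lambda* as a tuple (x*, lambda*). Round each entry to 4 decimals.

Form the Lagrangian:
  L(x, lambda) = (1/2) x^T Q x + c^T x + lambda^T (A x - b)
Stationarity (grad_x L = 0): Q x + c + A^T lambda = 0.
Primal feasibility: A x = b.

This gives the KKT block system:
  [ Q   A^T ] [ x     ]   [-c ]
  [ A    0  ] [ lambda ] = [ b ]

Solving the linear system:
  x*      = (0.2048, -0.5392, 1.4869)
  lambda* = (5.2898)
  f(x*)   = 13.0191

x* = (0.2048, -0.5392, 1.4869), lambda* = (5.2898)


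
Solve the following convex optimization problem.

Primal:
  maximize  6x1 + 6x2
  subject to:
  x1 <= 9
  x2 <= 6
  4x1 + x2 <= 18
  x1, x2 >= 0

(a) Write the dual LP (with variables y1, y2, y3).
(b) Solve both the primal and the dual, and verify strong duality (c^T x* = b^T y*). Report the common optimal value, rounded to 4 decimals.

The standard primal-dual pair for 'max c^T x s.t. A x <= b, x >= 0' is:
  Dual:  min b^T y  s.t.  A^T y >= c,  y >= 0.

So the dual LP is:
  minimize  9y1 + 6y2 + 18y3
  subject to:
    y1 + 4y3 >= 6
    y2 + y3 >= 6
    y1, y2, y3 >= 0

Solving the primal: x* = (3, 6).
  primal value c^T x* = 54.
Solving the dual: y* = (0, 4.5, 1.5).
  dual value b^T y* = 54.
Strong duality: c^T x* = b^T y*. Confirmed.

54


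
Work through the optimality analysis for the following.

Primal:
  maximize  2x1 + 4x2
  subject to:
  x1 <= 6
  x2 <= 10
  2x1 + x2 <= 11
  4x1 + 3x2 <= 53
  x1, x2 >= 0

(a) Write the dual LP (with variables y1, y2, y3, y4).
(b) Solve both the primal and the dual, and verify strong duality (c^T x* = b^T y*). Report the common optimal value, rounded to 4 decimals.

The standard primal-dual pair for 'max c^T x s.t. A x <= b, x >= 0' is:
  Dual:  min b^T y  s.t.  A^T y >= c,  y >= 0.

So the dual LP is:
  minimize  6y1 + 10y2 + 11y3 + 53y4
  subject to:
    y1 + 2y3 + 4y4 >= 2
    y2 + y3 + 3y4 >= 4
    y1, y2, y3, y4 >= 0

Solving the primal: x* = (0.5, 10).
  primal value c^T x* = 41.
Solving the dual: y* = (0, 3, 1, 0).
  dual value b^T y* = 41.
Strong duality: c^T x* = b^T y*. Confirmed.

41


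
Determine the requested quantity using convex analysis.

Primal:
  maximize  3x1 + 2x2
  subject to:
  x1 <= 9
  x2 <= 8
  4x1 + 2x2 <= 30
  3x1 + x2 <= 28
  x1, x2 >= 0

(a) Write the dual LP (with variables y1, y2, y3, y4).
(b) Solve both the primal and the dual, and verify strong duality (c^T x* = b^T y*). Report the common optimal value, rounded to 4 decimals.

The standard primal-dual pair for 'max c^T x s.t. A x <= b, x >= 0' is:
  Dual:  min b^T y  s.t.  A^T y >= c,  y >= 0.

So the dual LP is:
  minimize  9y1 + 8y2 + 30y3 + 28y4
  subject to:
    y1 + 4y3 + 3y4 >= 3
    y2 + 2y3 + y4 >= 2
    y1, y2, y3, y4 >= 0

Solving the primal: x* = (3.5, 8).
  primal value c^T x* = 26.5.
Solving the dual: y* = (0, 0.5, 0.75, 0).
  dual value b^T y* = 26.5.
Strong duality: c^T x* = b^T y*. Confirmed.

26.5


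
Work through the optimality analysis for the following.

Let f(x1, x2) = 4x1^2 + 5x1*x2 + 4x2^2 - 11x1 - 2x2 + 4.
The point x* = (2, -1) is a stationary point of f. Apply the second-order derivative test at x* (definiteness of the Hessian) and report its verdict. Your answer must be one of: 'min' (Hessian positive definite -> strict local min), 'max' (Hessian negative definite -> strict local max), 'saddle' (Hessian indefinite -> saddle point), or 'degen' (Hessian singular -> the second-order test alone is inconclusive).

Compute the Hessian H = grad^2 f:
  H = [[8, 5], [5, 8]]
Verify stationarity: grad f(x*) = H x* + g = (0, 0).
Eigenvalues of H: 3, 13.
Both eigenvalues > 0, so H is positive definite -> x* is a strict local min.

min
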